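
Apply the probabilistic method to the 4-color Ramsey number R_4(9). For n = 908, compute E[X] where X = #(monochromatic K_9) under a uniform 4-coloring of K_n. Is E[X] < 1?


E[X] = C(908, 9) · 4^{1 − 36} = 1111058428637338083100 · 4^{−35} = 1111058428637338083100/1180591620717411303424.
As a reduced fraction: E[X] = 277764607159334520775/295147905179352825856 ≈ 0.9411031.
Is E[X] < 1? YES.
Since E[X] < 1, there exists a 4-coloring of K_{908} with no monochromatic K_9; hence R_4(9) > 908.

E[X] = 277764607159334520775/295147905179352825856 ≈ 0.9411031; E[X] < 1, so R_4(9) > 908.


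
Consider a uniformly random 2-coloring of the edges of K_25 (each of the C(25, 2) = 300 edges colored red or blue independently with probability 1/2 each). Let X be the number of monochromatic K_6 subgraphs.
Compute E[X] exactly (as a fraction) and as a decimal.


Let X = Σ_S X_S over the C(25, 6) = 177100 subsets S of size 6, where X_S = 1 if the K_6 on S is monochromatic.
For a fixed S, the K_6 on S has C(6, 2) = 15 edges. P[all 15 edges red] = (1/2)^15, and likewise for blue, so P[monochromatic] = 2·(1/2)^15 = 2^{1 − 15} = 1/16384.
Summing: E[X] = C(25, 6) · 2^{1 − 15} = 177100 · 1/16384 = 44275/4096.
Numerically: E[X] ≈ 10.809326.

E[X] = C(25,6)·2^(1−C(6,2)) = 44275/4096 ≈ 10.809326.


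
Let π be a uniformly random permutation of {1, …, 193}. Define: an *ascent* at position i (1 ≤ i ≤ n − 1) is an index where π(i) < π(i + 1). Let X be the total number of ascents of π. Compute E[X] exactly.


Write X = Σ X_I over i = 1, …, 192, with X_I the indicator of one ascent.
There are 192 indicators.
For each fixed i, the pair (π(i), π(i+1)) is a uniformly random ordered pair of distinct values from {1, …, 193}; by symmetry P[π(i) < π(i+1)] = 1/2.
By linearity: E[X] = 192 · (1/2) = (193 − 1) · (1/2) = 96 ≈ 96.000.

E[X] = 96 = 96.000.


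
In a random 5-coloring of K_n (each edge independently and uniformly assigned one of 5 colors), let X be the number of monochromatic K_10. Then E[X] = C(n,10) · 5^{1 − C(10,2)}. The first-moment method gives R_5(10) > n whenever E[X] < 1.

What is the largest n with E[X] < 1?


We need C(n, 10) · 5^{1 − 45} < 1, i.e. C(n, 10) < 5^{45 − 1} = 5684341886080801486968994140625.
Check values of n near the boundary:
  n = 5391: C(5391, 10) = 5666344714787188828795213697883; 5666344714787188828795213697883 < 5684341886080801486968994140625? YES
  n = 5392: C(5392, 10) = 5676873040158402483252283957448; 5676873040158402483252283957448 < 5684341886080801486968994140625? YES
  n = 5393: C(5393, 10) = 5687418968154238267170642278008; 5687418968154238267170642278008 < 5684341886080801486968994140625? NO
The largest n with C(n, 10) < 5684341886080801486968994140625 is n = 5392 (where E[X] = 5676873040158402483252283957448/5684341886080801486968994140625 ≈ 0.998686). Hence R_5(10) > 5392, i.e. R_5(10) ≥ 5393.

Largest n = 5392; hence R_5(10) > 5392.


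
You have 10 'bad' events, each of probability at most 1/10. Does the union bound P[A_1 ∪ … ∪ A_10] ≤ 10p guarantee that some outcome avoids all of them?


Union bound: P[∪_{i=1}^{10} A_i] ≤ Σ_i P[A_i] ≤ 10·p = 10·(1/10) = 1.
Numerically: 1 ≈ 1.000.
Is 1 < 1? NO.
Since the bound 1 is ≥ 1, the union bound is uninformative here; it does NOT by itself certify existence.

10·p = 1 ≈ 1.000; existence NOT certified by the union bound.


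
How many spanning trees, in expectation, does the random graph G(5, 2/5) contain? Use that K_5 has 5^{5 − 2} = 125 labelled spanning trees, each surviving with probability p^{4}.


K_5 has 5^{5 − 2} = 125 labelled spanning trees.
For each such spanning tree H, let X_H = 1 if all 4 edges of H are present in G. Then P[X_H = 1] = p^{4} = (2/5)^{4} = 16/625.
By linearity: E[X] = Σ_H E[X_H] = 125 · p^{4} = 125 · 16/625 = 16/5.
Numerically: E[X] ≈ 3.2.

E[X] = 125 · (2/5)^{4} = 16/5 ≈ 3.2.


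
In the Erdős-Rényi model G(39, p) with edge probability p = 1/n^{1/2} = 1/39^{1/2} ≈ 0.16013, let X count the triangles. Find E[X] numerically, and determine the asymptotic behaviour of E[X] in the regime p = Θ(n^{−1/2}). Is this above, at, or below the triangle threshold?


Number of potential triangles: C(39, 3) = 9139.
Each occurs with probability p³ ≈ (0.16013)³ ≈ 4.1058501e-03.
By linearity: E[X] = C(39, 3)·p³ ≈ 9139 · 4.1058501e-03 ≈ 37.52336.
Since α = 1/2 < 1, p = c/n^{1/2} ≫ 1/n is above the triangle threshold p ~ 1/n. Asymptotically E[X] ~ (c³/6)·n^{3(1−α)} = (1³/6)·n^{1.5} → ∞; triangles are abundant w.h.p.

E[X] ≈ 37.52336; in regime p = Θ(1/n^{1/2}) E[X] diverges (above the triangle threshold p ~ 1/n).


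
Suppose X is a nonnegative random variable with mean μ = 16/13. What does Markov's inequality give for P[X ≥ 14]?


μ = E[X] = 16/13, a = 14.
Markov: P[X ≥ 14] ≤ μ/a = (16/13)/14 = 8/91.
Numerically: ≈ 0.087912.
(Since a = 14 > μ = 1.230769, the bound 8/91 is < 1 and informative.)

P[X ≥ 14] ≤ 8/91 ≈ 0.087912.


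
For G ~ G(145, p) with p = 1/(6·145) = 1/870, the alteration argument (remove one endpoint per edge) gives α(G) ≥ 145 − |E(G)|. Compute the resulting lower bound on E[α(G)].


E[|E(G)|] = C(145, 2)·p = 10440 · (1/870) = 12.
E[α(G)] ≥ n − E[|E(G)|] = 145 − 12 = 133.
Numerically: ≈ 133.000000.
(This is only a lower bound; the true E[α(G)] may be larger.)

E[α(G)] ≥ 133 ≈ 133.000000.


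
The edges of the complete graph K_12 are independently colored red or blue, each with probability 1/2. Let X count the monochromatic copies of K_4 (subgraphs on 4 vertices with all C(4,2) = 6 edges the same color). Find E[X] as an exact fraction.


Let X = Σ_S X_S over the C(12, 4) = 495 subsets S of size 4, where X_S = 1 if the K_4 on S is monochromatic.
For a fixed S, the K_4 on S has C(4, 2) = 6 edges. P[all 6 edges red] = (1/2)^6, and likewise for blue, so P[monochromatic] = 2·(1/2)^6 = 2^{1 − 6} = 1/32.
By linearity: E[X] = C(12, 4) · 2^{1 − 6} = 495 · 1/32 = 495/32.
Numerically: E[X] ≈ 15.46875.

E[X] = C(12,4)·2^(1−C(4,2)) = 495/32 ≈ 15.46875.


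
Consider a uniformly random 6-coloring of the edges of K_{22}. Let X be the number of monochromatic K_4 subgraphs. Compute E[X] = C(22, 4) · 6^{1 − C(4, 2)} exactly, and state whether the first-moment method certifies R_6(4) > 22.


E[X] = C(22, 4) · 6^{1 − 6} = 7315 · 6^{−5} = 7315/7776.
As a reduced fraction: E[X] = 7315/7776 ≈ 0.941.
Is E[X] < 1? YES.
Since E[X] < 1, there exists a 6-coloring of K_{22} with no monochromatic K_4; hence R_6(4) > 22.

E[X] = 7315/7776 ≈ 0.941; E[X] < 1, so R_6(4) > 22.


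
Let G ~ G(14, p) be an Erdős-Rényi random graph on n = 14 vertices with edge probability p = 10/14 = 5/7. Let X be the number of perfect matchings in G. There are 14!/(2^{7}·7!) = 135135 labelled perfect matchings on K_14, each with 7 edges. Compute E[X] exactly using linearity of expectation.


K_14 has 14!/(2^{7}·7!) = 135135 labelled perfect matchings.
For each such perfect matching H, let X_H = 1 if all 7 edges of H are present in G. Then P[X_H = 1] = p^{7} = (5/7)^{7} = 78125/823543.
Summing the indicators: E[X] = Σ_H E[X_H] = 135135 · p^{7} = 135135 · 78125/823543 = 1508203125/117649.
Numerically: E[X] ≈ 1.282e+04.

E[X] = 135135 · (5/7)^{7} = 1508203125/117649 ≈ 1.282e+04.


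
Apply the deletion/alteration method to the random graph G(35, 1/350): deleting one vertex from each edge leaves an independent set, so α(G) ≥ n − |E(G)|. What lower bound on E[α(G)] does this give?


E[|E(G)|] = C(35, 2)·p = 595 · (1/350) = 17/10.
E[α(G)] ≥ n − E[|E(G)|] = 35 − 17/10 = 333/10.
Numerically: ≈ 33.300.
(This is only a lower bound; the true E[α(G)] may be larger.)

E[α(G)] ≥ 333/10 ≈ 33.300.


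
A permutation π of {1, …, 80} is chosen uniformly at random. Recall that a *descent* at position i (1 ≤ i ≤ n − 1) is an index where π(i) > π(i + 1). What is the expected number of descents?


Write X = Σ X_I over i = 1, …, 79, with X_I the indicator of one descent.
There are 79 indicators.
For each fixed i, the pair (π(i), π(i+1)) is a uniformly random ordered pair of distinct values from {1, …, 80}; by symmetry P[π(i) > π(i+1)] = 1/2.
By linearity: E[X] = 79 · (1/2) = (80 − 1) · (1/2) = 79/2 ≈ 39.500000.

E[X] = 79/2 = 39.500000.


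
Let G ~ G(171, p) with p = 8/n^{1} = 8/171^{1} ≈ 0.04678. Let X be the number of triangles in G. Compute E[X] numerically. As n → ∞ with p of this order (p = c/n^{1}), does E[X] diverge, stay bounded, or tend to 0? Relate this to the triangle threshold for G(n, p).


Number of potential triangles: C(171, 3) = 818805.
Each occurs with probability p³ ≈ (0.04678)³ ≈ 1.023957e-04.
By linearity: E[X] = C(171, 3)·p³ ≈ 818805 · 1.023957e-04 ≈ 83.8421.
Here α = 1, so p = 8/n is exactly at the triangle threshold p ~ 1/n. Asymptotically E[X] → c³/6 = 8³/6 = 256/3 ≈ 85.3333, a bounded constant. In this regime the triangle count is asymptotically Poisson(c³/6).

E[X] ≈ 83.8421; in regime p = Θ(1/n^{1}) E[X] stays bounded (at the triangle threshold p ~ 1/n).


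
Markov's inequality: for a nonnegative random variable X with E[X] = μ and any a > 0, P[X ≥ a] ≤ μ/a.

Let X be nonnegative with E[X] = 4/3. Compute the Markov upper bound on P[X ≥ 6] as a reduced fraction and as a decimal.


μ = E[X] = 4/3, a = 6.
Markov: P[X ≥ 6] ≤ μ/a = (4/3)/6 = 2/9.
Numerically: ≈ 0.222.
(Since a = 6 > μ = 1.333, the bound 2/9 is < 1 and informative.)

P[X ≥ 6] ≤ 2/9 ≈ 0.222.


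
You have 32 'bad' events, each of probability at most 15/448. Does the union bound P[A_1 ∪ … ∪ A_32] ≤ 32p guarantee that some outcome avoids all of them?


Union bound: P[∪_{i=1}^{32} A_i] ≤ Σ_i P[A_i] ≤ 32·p = 32·(15/448) = 15/14.
Numerically: 15/14 ≈ 1.071429.
Is 15/14 < 1? NO.
Since the bound 15/14 is ≥ 1, the union bound is uninformative here; it does NOT by itself certify existence.

32·p = 15/14 ≈ 1.071429; existence NOT certified by the union bound.


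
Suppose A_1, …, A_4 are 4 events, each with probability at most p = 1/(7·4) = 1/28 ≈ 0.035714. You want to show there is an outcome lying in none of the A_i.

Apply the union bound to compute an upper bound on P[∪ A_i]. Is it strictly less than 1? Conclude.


Union bound: P[∪_{i=1}^{4} A_i] ≤ Σ_i P[A_i] ≤ 4·p = 4·(1/28) = 1/7.
Numerically: 1/7 ≈ 0.142857.
Is 1/7 < 1? YES.
Since P[∪ A_i] ≤ 1/7 < 1, the complement has P[∩ A_i^c] ≥ 1 − 1/7 = 6/7 > 0, so some outcome avoids every A_i.

4·p = 1/7 ≈ 0.142857; existence CERTIFIED by the union bound.


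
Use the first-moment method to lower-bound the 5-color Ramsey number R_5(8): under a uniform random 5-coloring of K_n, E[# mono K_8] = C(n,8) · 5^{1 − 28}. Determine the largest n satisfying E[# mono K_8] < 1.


We need C(n, 8) · 5^{1 − 28} < 1, i.e. C(n, 8) < 5^{28 − 1} = 7450580596923828125.
Check values of n near the boundary:
  n = 858: C(858, 8) = 7049584530256467771; 7049584530256467771 < 7450580596923828125? YES
  n = 859: C(859, 8) = 7115855595170747139; 7115855595170747139 < 7450580596923828125? YES
  n = 860: C(860, 8) = 7182671140665308145; 7182671140665308145 < 7450580596923828125? YES
  n = 861: C(861, 8) = 7250034996615275865; 7250034996615275865 < 7450580596923828125? YES
  n = 862: C(862, 8) = 7317951015318931845; 7317951015318931845 < 7450580596923828125? YES
  n = 863: C(863, 8) = 7386423071602617757; 7386423071602617757 < 7450580596923828125? YES
  n = 864: C(864, 8) = 7455455062926006708; 7455455062926006708 < 7450580596923828125? NO
  n = 865: C(865, 8) = 7525050909487743060; 7525050909487743060 < 7450580596923828125? NO
The largest n with C(n, 8) < 7450580596923828125 is n = 863 (where E[X] = 7386423071602617757/7450580596923828125 ≈ 0.9914). Hence R_5(8) > 863, i.e. R_5(8) ≥ 864.

Largest n = 863; hence R_5(8) > 863.


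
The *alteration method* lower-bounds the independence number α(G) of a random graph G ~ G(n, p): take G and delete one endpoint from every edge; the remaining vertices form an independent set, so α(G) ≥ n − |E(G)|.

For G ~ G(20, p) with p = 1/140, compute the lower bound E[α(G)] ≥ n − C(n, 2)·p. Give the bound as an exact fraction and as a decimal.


E[|E(G)|] = C(20, 2)·p = 190 · (1/140) = 19/14.
E[α(G)] ≥ n − E[|E(G)|] = 20 − 19/14 = 261/14.
Numerically: ≈ 18.643.
(This is only a lower bound; the true E[α(G)] may be larger.)

E[α(G)] ≥ 261/14 ≈ 18.643.


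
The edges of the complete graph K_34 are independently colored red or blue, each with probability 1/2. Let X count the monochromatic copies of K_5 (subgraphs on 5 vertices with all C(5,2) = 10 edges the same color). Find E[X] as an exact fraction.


Let X = Σ_S X_S over the C(34, 5) = 278256 subsets S of size 5, where X_S = 1 if the K_5 on S is monochromatic.
For a fixed S, the K_5 on S has C(5, 2) = 10 edges. P[all 10 edges red] = (1/2)^10, and likewise for blue, so P[monochromatic] = 2·(1/2)^10 = 2^{1 − 10} = 1/512.
By linearity: E[X] = C(34, 5) · 2^{1 − 10} = 278256 · 1/512 = 17391/32.
Numerically: E[X] ≈ 543.46875.

E[X] = C(34,5)·2^(1−C(5,2)) = 17391/32 ≈ 543.46875.


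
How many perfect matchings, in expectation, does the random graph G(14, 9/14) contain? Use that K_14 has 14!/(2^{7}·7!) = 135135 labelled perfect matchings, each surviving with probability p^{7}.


K_14 has 14!/(2^{7}·7!) = 135135 labelled perfect matchings.
For each such perfect matching H, let X_H = 1 if all 7 edges of H are present in G. Then P[X_H = 1] = p^{7} = (9/14)^{7} = 4782969/105413504.
By linearity of expectation: E[X] = Σ_H E[X_H] = 135135 · p^{7} = 135135 · 4782969/105413504 = 92335216545/15059072.
Numerically: E[X] ≈ 6132.

E[X] = 135135 · (9/14)^{7} = 92335216545/15059072 ≈ 6132.


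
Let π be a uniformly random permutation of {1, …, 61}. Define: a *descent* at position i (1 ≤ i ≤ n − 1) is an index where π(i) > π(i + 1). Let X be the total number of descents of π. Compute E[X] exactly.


Write X = Σ X_I over i = 1, …, 60, with X_I the indicator of one descent.
There are 60 indicators.
For each fixed i, the pair (π(i), π(i+1)) is a uniformly random ordered pair of distinct values from {1, …, 61}; by symmetry P[π(i) > π(i+1)] = 1/2.
By linearity: E[X] = 60 · (1/2) = (61 − 1) · (1/2) = 30 ≈ 30.000000.

E[X] = 30 = 30.000000.


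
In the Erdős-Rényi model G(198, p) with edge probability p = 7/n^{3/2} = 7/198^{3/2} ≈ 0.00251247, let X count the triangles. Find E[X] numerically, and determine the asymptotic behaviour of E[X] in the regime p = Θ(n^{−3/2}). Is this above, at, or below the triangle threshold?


Number of potential triangles: C(198, 3) = 1274196.
Each occurs with probability p³ ≈ (0.00251247)³ ≈ 1.58599117e-08.
By linearity: E[X] = C(198, 3)·p³ ≈ 1274196 · 1.58599117e-08 ≈ 0.020209.
Since α = 3/2 > 1, p = c/n^{3/2} = o(1/n) is below the triangle threshold p ~ 1/n. Asymptotically E[X] ~ (c³/6)·n^{3(1−α)} = (7³/6)·n^{-1.5} → 0, so by Markov's inequality G has no triangles w.h.p.

E[X] ≈ 0.020209; in regime p = Θ(1/n^{3/2}) E[X] tends to 0 (below the triangle threshold p ~ 1/n).


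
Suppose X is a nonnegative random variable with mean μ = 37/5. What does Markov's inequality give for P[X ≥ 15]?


μ = E[X] = 37/5, a = 15.
Markov: P[X ≥ 15] ≤ μ/a = (37/5)/15 = 37/75.
Numerically: ≈ 0.493.
(Since a = 15 > μ = 7.400, the bound 37/75 is < 1 and informative.)

P[X ≥ 15] ≤ 37/75 ≈ 0.493.


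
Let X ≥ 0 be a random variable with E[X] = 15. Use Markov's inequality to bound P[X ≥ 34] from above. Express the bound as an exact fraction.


μ = E[X] = 15, a = 34.
Markov: P[X ≥ 34] ≤ μ/a = (15)/34 = 15/34.
Numerically: ≈ 0.441176.
(Since a = 34 > μ = 15.000000, the bound 15/34 is < 1 and informative.)

P[X ≥ 34] ≤ 15/34 ≈ 0.441176.


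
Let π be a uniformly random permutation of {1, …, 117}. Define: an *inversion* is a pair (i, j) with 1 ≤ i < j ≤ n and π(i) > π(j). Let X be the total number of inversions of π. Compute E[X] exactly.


Write X = Σ X_I over the C(117, 2) = 6786 pairs i < j, with X_I the indicator of one inversion.
There are 6786 indicators.
For each fixed pair i < j, the values π(i) and π(j) are two distinct elements of {1, …, 117} in uniformly random order; by symmetry P[π(i) > π(j)] = 1/2.
By linearity: E[X] = 6786 · (1/2) = C(117, 2) · (1/2) = 6786/2 = 3393 ≈ 3393.000000.

E[X] = 3393 = 3393.000000.


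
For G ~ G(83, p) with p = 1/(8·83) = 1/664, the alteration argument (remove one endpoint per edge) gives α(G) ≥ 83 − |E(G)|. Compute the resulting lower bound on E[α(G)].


E[|E(G)|] = C(83, 2)·p = 3403 · (1/664) = 41/8.
E[α(G)] ≥ n − E[|E(G)|] = 83 − 41/8 = 623/8.
Numerically: ≈ 77.87500.
(This is only a lower bound; the true E[α(G)] may be larger.)

E[α(G)] ≥ 623/8 ≈ 77.87500.


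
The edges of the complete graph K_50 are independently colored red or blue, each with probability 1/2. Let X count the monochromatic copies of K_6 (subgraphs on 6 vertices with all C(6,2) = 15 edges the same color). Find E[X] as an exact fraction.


Let X = Σ_S X_S over the C(50, 6) = 15890700 subsets S of size 6, where X_S = 1 if the K_6 on S is monochromatic.
For a fixed S, the K_6 on S has C(6, 2) = 15 edges. P[all 15 edges red] = (1/2)^15, and likewise for blue, so P[monochromatic] = 2·(1/2)^15 = 2^{1 − 15} = 1/16384.
By linearity: E[X] = C(50, 6) · 2^{1 − 15} = 15890700 · 1/16384 = 3972675/4096.
Numerically: E[X] ≈ 969.891357.

E[X] = C(50,6)·2^(1−C(6,2)) = 3972675/4096 ≈ 969.891357.


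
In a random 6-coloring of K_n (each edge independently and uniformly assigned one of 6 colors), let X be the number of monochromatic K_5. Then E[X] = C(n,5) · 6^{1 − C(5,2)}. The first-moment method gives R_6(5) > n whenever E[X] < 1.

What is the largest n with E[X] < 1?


We need C(n, 5) · 6^{1 − 10} < 1, i.e. C(n, 5) < 6^{10 − 1} = 10077696.
Check values of n near the boundary:
  n = 65: C(65, 5) = 8259888; 8259888 < 10077696? YES
  n = 66: C(66, 5) = 8936928; 8936928 < 10077696? YES
  n = 67: C(67, 5) = 9657648; 9657648 < 10077696? YES
  n = 68: C(68, 5) = 10424128; 10424128 < 10077696? NO
  n = 69: C(69, 5) = 11238513; 11238513 < 10077696? NO
The largest n with C(n, 5) < 10077696 is n = 67 (where E[X] = 67067/69984 ≈ 0.9583). Hence R_6(5) > 67, i.e. R_6(5) ≥ 68.

Largest n = 67; hence R_6(5) > 67.


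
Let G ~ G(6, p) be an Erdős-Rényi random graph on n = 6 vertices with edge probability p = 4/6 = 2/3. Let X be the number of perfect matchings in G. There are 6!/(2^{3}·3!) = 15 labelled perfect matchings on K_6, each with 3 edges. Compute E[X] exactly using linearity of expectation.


K_6 has 6!/(2^{3}·3!) = 15 labelled perfect matchings.
For each such perfect matching H, let X_H = 1 if all 3 edges of H are present in G. Then P[X_H = 1] = p^{3} = (2/3)^{3} = 8/27.
Summing the indicators: E[X] = Σ_H E[X_H] = 15 · p^{3} = 15 · 8/27 = 40/9.
Numerically: E[X] ≈ 4.444.

E[X] = 15 · (2/3)^{3} = 40/9 ≈ 4.444.


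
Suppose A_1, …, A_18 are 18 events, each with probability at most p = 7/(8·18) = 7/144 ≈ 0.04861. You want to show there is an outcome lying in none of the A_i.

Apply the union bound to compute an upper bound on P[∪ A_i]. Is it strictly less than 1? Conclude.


Union bound: P[∪_{i=1}^{18} A_i] ≤ Σ_i P[A_i] ≤ 18·p = 18·(7/144) = 7/8.
Numerically: 7/8 ≈ 0.87500.
Is 7/8 < 1? YES.
Since P[∪ A_i] ≤ 7/8 < 1, the complement has P[∩ A_i^c] ≥ 1 − 7/8 = 1/8 > 0, so some outcome avoids every A_i.

18·p = 7/8 ≈ 0.87500; existence CERTIFIED by the union bound.


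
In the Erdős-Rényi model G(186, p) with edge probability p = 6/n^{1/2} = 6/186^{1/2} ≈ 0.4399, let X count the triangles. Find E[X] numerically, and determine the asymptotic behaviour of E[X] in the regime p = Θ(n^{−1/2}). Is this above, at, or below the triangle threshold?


Number of potential triangles: C(186, 3) = 1055240.
Each occurs with probability p³ ≈ (0.4399)³ ≈ 8.514994e-02.
By linearity: E[X] = C(186, 3)·p³ ≈ 1055240 · 8.514994e-02 ≈ 89853.6203.
Since α = 1/2 < 1, p = c/n^{1/2} ≫ 1/n is above the triangle threshold p ~ 1/n. Asymptotically E[X] ~ (c³/6)·n^{3(1−α)} = (6³/6)·n^{1.5} → ∞; triangles are abundant w.h.p.

E[X] ≈ 89853.6203; in regime p = Θ(1/n^{1/2}) E[X] diverges (above the triangle threshold p ~ 1/n).


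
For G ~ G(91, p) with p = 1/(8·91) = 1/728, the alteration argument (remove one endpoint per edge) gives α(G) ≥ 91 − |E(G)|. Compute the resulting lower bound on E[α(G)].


E[|E(G)|] = C(91, 2)·p = 4095 · (1/728) = 45/8.
E[α(G)] ≥ n − E[|E(G)|] = 91 − 45/8 = 683/8.
Numerically: ≈ 85.3750.
(This is only a lower bound; the true E[α(G)] may be larger.)

E[α(G)] ≥ 683/8 ≈ 85.3750.


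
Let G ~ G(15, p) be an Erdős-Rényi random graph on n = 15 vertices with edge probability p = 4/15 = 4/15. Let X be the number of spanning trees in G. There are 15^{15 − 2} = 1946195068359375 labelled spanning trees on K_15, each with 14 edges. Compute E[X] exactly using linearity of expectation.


K_15 has 15^{15 − 2} = 1946195068359375 labelled spanning trees.
For each such spanning tree H, let X_H = 1 if all 14 edges of H are present in G. Then P[X_H = 1] = p^{14} = (4/15)^{14} = 268435456/29192926025390625.
By linearity of expectation: E[X] = Σ_H E[X_H] = 1946195068359375 · p^{14} = 1946195068359375 · 268435456/29192926025390625 = 268435456/15.
Numerically: E[X] ≈ 1.79e+07.

E[X] = 1946195068359375 · (4/15)^{14} = 268435456/15 ≈ 1.79e+07.


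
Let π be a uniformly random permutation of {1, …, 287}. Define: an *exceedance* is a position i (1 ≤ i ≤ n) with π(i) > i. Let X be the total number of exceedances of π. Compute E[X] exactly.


Write X = Σ_{i=1}^{287} X_i, where X_i = 1_{π(i) > i}.
For each fixed i, π(i) is uniform over {1, …, 287} (marginal of a uniform permutation), so P[π(i) > i] = (n − i)/n. Summing: Σ_{i=1}^{287} (n − i)/n = (0 + 1 + … + 286)/287 = 287(287 − 1)/(2·287) = (287 − 1)/2.
Hence E[X] = Σ_{i=1}^{287} (287 − i)/287 = 143 ≈ 143.0000.

E[X] = 143 = 143.0000.


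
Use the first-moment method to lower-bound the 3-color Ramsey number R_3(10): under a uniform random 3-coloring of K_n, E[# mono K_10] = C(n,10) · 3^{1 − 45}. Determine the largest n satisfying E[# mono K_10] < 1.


We need C(n, 10) · 3^{1 − 45} < 1, i.e. C(n, 10) < 3^{45 − 1} = 984770902183611232881.
Check values of n near the boundary:
  n = 570: C(570, 10) = 921524823451961408691; 921524823451961408691 < 984770902183611232881? YES
  n = 571: C(571, 10) = 937951290893172842001; 937951290893172842001 < 984770902183611232881? YES
  n = 572: C(572, 10) = 954640815642161682606; 954640815642161682606 < 984770902183611232881? YES
  n = 573: C(573, 10) = 971597135635805762226; 971597135635805762226 < 984770902183611232881? YES
  n = 574: C(574, 10) = 988824035203816502691; 988824035203816502691 < 984770902183611232881? NO
The largest n with C(n, 10) < 984770902183611232881 is n = 573 (where E[X] = 35985079097622435638/36472996377170786403 ≈ 0.987). Hence R_3(10) > 573, i.e. R_3(10) ≥ 574.

Largest n = 573; hence R_3(10) > 573.


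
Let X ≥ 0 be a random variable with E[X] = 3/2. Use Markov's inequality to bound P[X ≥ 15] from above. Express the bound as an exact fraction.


μ = E[X] = 3/2, a = 15.
Markov: P[X ≥ 15] ≤ μ/a = (3/2)/15 = 1/10.
Numerically: ≈ 0.10000.
(Since a = 15 > μ = 1.50000, the bound 1/10 is < 1 and informative.)

P[X ≥ 15] ≤ 1/10 ≈ 0.10000.


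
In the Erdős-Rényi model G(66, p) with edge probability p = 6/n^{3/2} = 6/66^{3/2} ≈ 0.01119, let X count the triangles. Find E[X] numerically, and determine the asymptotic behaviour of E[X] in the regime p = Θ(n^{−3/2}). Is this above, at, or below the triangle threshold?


Number of potential triangles: C(66, 3) = 45760.
Each occurs with probability p³ ≈ (0.01119)³ ≈ 1.4012191e-06.
By linearity: E[X] = C(66, 3)·p³ ≈ 45760 · 1.4012191e-06 ≈ 0.06412.
Since α = 3/2 > 1, p = c/n^{3/2} = o(1/n) is below the triangle threshold p ~ 1/n. Asymptotically E[X] ~ (c³/6)·n^{3(1−α)} = (6³/6)·n^{-1.5} → 0, so by Markov's inequality G has no triangles w.h.p.

E[X] ≈ 0.06412; in regime p = Θ(1/n^{3/2}) E[X] tends to 0 (below the triangle threshold p ~ 1/n).


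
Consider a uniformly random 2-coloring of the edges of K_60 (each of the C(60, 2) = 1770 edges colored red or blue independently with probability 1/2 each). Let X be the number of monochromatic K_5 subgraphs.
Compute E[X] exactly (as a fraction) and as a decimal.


Let X = Σ_S X_S over the C(60, 5) = 5461512 subsets S of size 5, where X_S = 1 if the K_5 on S is monochromatic.
For a fixed S, the K_5 on S has C(5, 2) = 10 edges. P[all 10 edges red] = (1/2)^10, and likewise for blue, so P[monochromatic] = 2·(1/2)^10 = 2^{1 − 10} = 1/512.
By linearity of expectation: E[X] = C(60, 5) · 2^{1 − 10} = 5461512 · 1/512 = 682689/64.
Numerically: E[X] ≈ 10667.016.

E[X] = C(60,5)·2^(1−C(5,2)) = 682689/64 ≈ 10667.016.


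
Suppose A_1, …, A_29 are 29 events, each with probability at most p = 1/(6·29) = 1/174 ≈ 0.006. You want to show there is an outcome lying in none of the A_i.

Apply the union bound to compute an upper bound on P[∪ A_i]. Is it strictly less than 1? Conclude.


Union bound: P[∪_{i=1}^{29} A_i] ≤ Σ_i P[A_i] ≤ 29·p = 29·(1/174) = 1/6.
Numerically: 1/6 ≈ 0.167.
Is 1/6 < 1? YES.
Since P[∪ A_i] ≤ 1/6 < 1, the complement has P[∩ A_i^c] ≥ 1 − 1/6 = 5/6 > 0, so some outcome avoids every A_i.

29·p = 1/6 ≈ 0.167; existence CERTIFIED by the union bound.


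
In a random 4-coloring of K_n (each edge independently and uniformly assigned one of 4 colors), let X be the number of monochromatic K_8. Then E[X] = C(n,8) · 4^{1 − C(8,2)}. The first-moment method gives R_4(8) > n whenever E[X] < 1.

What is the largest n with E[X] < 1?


We need C(n, 8) · 4^{1 − 28} < 1, i.e. C(n, 8) < 4^{28 − 1} = 18014398509481984.
Check values of n near the boundary:
  n = 406: C(406, 8) = 17082453897995850; 17082453897995850 < 18014398509481984? YES
  n = 407: C(407, 8) = 17424959239309050; 17424959239309050 < 18014398509481984? YES
  n = 408: C(408, 8) = 17773458424095231; 17773458424095231 < 18014398509481984? YES
  n = 409: C(409, 8) = 18128041135797879; 18128041135797879 < 18014398509481984? NO
  n = 410: C(410, 8) = 18488798173326195; 18488798173326195 < 18014398509481984? NO
The largest n with C(n, 8) < 18014398509481984 is n = 408 (where E[X] = 17773458424095231/18014398509481984 ≈ 0.9866). Hence R_4(8) > 408, i.e. R_4(8) ≥ 409.

Largest n = 408; hence R_4(8) > 408.


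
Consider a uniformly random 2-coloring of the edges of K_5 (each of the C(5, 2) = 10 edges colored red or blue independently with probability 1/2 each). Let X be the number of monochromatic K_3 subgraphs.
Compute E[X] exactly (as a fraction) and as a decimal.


Let X = Σ_S X_S over the C(5, 3) = 10 subsets S of size 3, where X_S = 1 if the K_3 on S is monochromatic.
For a fixed S, the K_3 on S has C(3, 2) = 3 edges. P[all 3 edges red] = (1/2)^3, and likewise for blue, so P[monochromatic] = 2·(1/2)^3 = 2^{1 − 3} = 1/4.
By linearity: E[X] = C(5, 3) · 2^{1 − 3} = 10 · 1/4 = 5/2.
Numerically: E[X] ≈ 2.500.

E[X] = C(5,3)·2^(1−C(3,2)) = 5/2 ≈ 2.500.


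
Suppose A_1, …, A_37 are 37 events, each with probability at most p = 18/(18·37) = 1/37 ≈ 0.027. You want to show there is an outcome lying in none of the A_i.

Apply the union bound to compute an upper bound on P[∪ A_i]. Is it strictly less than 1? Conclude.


Union bound: P[∪_{i=1}^{37} A_i] ≤ Σ_i P[A_i] ≤ 37·p = 37·(1/37) = 1.
Numerically: 1 ≈ 1.000.
Is 1 < 1? NO.
Since the bound 1 is ≥ 1, the union bound is uninformative here; it does NOT by itself certify existence.

37·p = 1 ≈ 1.000; existence NOT certified by the union bound.


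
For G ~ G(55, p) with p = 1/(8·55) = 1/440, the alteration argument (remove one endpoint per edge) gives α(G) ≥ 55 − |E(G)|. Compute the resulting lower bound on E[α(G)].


E[|E(G)|] = C(55, 2)·p = 1485 · (1/440) = 27/8.
E[α(G)] ≥ n − E[|E(G)|] = 55 − 27/8 = 413/8.
Numerically: ≈ 51.625000.
(This is only a lower bound; the true E[α(G)] may be larger.)

E[α(G)] ≥ 413/8 ≈ 51.625000.


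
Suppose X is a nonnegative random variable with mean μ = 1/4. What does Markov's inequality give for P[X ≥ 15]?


μ = E[X] = 1/4, a = 15.
Markov: P[X ≥ 15] ≤ μ/a = (1/4)/15 = 1/60.
Numerically: ≈ 0.0167.
(Since a = 15 > μ = 0.2500, the bound 1/60 is < 1 and informative.)

P[X ≥ 15] ≤ 1/60 ≈ 0.0167.


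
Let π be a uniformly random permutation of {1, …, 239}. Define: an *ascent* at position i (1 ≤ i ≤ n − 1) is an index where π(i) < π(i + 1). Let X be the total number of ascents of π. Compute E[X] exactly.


Write X = Σ X_I over i = 1, …, 238, with X_I the indicator of one ascent.
There are 238 indicators.
For each fixed i, the pair (π(i), π(i+1)) is a uniformly random ordered pair of distinct values from {1, …, 239}; by symmetry P[π(i) < π(i+1)] = 1/2.
By linearity: E[X] = 238 · (1/2) = (239 − 1) · (1/2) = 119 ≈ 119.000000.

E[X] = 119 = 119.000000.


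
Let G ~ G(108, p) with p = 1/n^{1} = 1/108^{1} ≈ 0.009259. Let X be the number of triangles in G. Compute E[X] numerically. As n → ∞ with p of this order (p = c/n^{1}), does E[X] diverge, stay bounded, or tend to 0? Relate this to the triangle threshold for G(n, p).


Number of potential triangles: C(108, 3) = 204156.
Each occurs with probability p³ ≈ (0.009259)³ ≈ 7.938322e-07.
By linearity: E[X] = C(108, 3)·p³ ≈ 204156 · 7.938322e-07 ≈ 0.1621.
Here α = 1, so p = 1/n is exactly at the triangle threshold p ~ 1/n. Asymptotically E[X] → c³/6 = 1³/6 = 1/6 ≈ 0.1667, a bounded constant. In this regime the triangle count is asymptotically Poisson(c³/6).

E[X] ≈ 0.1621; in regime p = Θ(1/n^{1}) E[X] stays bounded (at the triangle threshold p ~ 1/n).


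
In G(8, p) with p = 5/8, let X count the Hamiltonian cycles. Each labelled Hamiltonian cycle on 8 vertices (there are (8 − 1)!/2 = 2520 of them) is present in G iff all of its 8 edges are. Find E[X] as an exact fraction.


K_8 has (8 − 1)!/2 = 2520 labelled Hamiltonian cycles.
For each such Hamiltonian cycle H, let X_H = 1 if all 8 edges of H are present in G. Then P[X_H = 1] = p^{8} = (5/8)^{8} = 390625/16777216.
By linearity of expectation: E[X] = Σ_H E[X_H] = 2520 · p^{8} = 2520 · 390625/16777216 = 123046875/2097152.
Numerically: E[X] ≈ 58.673.

E[X] = 2520 · (5/8)^{8} = 123046875/2097152 ≈ 58.673.


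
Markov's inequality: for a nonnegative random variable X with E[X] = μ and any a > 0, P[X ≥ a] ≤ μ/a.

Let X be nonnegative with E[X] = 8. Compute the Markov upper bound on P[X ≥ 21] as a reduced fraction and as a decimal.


μ = E[X] = 8, a = 21.
Markov: P[X ≥ 21] ≤ μ/a = (8)/21 = 8/21.
Numerically: ≈ 0.38095.
(Since a = 21 > μ = 8.00000, the bound 8/21 is < 1 and informative.)

P[X ≥ 21] ≤ 8/21 ≈ 0.38095.


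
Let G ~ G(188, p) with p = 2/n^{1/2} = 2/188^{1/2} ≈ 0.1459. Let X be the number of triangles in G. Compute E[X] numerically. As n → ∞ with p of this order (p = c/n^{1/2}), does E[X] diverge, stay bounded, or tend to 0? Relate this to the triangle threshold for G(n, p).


Number of potential triangles: C(188, 3) = 1089836.
Each occurs with probability p³ ≈ (0.1459)³ ≈ 3.103510e-03.
By linearity: E[X] = C(188, 3)·p³ ≈ 1089836 · 3.103510e-03 ≈ 3382.3174.
Since α = 1/2 < 1, p = c/n^{1/2} ≫ 1/n is above the triangle threshold p ~ 1/n. Asymptotically E[X] ~ (c³/6)·n^{3(1−α)} = (2³/6)·n^{1.5} → ∞; triangles are abundant w.h.p.

E[X] ≈ 3382.3174; in regime p = Θ(1/n^{1/2}) E[X] diverges (above the triangle threshold p ~ 1/n).


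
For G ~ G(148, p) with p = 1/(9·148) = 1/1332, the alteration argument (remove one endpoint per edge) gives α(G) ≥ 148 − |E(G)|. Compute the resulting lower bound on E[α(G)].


E[|E(G)|] = C(148, 2)·p = 10878 · (1/1332) = 49/6.
E[α(G)] ≥ n − E[|E(G)|] = 148 − 49/6 = 839/6.
Numerically: ≈ 139.83333.
(This is only a lower bound; the true E[α(G)] may be larger.)

E[α(G)] ≥ 839/6 ≈ 139.83333.


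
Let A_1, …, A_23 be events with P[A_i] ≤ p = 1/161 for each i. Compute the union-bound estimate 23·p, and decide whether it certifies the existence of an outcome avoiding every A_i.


Union bound: P[∪_{i=1}^{23} A_i] ≤ Σ_i P[A_i] ≤ 23·p = 23·(1/161) = 1/7.
Numerically: 1/7 ≈ 0.143.
Is 1/7 < 1? YES.
Since P[∪ A_i] ≤ 1/7 < 1, the complement has P[∩ A_i^c] ≥ 1 − 1/7 = 6/7 > 0, so some outcome avoids every A_i.

23·p = 1/7 ≈ 0.143; existence CERTIFIED by the union bound.


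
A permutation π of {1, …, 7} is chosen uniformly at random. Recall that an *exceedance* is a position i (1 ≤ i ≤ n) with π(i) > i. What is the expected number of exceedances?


Write X = Σ_{i=1}^{7} X_i, where X_i = 1_{π(i) > i}.
For each fixed i, π(i) is uniform over {1, …, 7} (marginal of a uniform permutation), so P[π(i) > i] = (n − i)/n. Summing: Σ_{i=1}^{7} (n − i)/n = (0 + 1 + … + 6)/7 = 7(7 − 1)/(2·7) = (7 − 1)/2.
Hence E[X] = Σ_{i=1}^{7} (7 − i)/7 = 3 ≈ 3.000000.

E[X] = 3 = 3.000000.


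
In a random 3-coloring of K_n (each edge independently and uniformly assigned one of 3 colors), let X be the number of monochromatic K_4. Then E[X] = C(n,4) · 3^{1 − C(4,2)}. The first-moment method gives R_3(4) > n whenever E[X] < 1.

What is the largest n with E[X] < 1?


We need C(n, 4) · 3^{1 − 6} < 1, i.e. C(n, 4) < 3^{6 − 1} = 243.
Check values of n near the boundary:
  n = 6: C(6, 4) = 15; 15 < 243? YES
  n = 7: C(7, 4) = 35; 35 < 243? YES
  n = 8: C(8, 4) = 70; 70 < 243? YES
  n = 9: C(9, 4) = 126; 126 < 243? YES
  n = 10: C(10, 4) = 210; 210 < 243? YES
  n = 11: C(11, 4) = 330; 330 < 243? NO
The largest n with C(n, 4) < 243 is n = 10 (where E[X] = 70/81 ≈ 0.86420). Hence R_3(4) > 10, i.e. R_3(4) ≥ 11.

Largest n = 10; hence R_3(4) > 10.


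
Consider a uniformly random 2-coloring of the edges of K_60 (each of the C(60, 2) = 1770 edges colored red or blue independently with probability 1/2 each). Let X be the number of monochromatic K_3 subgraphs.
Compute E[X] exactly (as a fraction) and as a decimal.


Let X = Σ_S X_S over the C(60, 3) = 34220 subsets S of size 3, where X_S = 1 if the K_3 on S is monochromatic.
For a fixed S, the K_3 on S has C(3, 2) = 3 edges. P[all 3 edges red] = (1/2)^3, and likewise for blue, so P[monochromatic] = 2·(1/2)^3 = 2^{1 − 3} = 1/4.
By linearity: E[X] = C(60, 3) · 2^{1 − 3} = 34220 · 1/4 = 8555.
Numerically: E[X] ≈ 8555.000000.

E[X] = C(60,3)·2^(1−C(3,2)) = 8555 ≈ 8555.000000.


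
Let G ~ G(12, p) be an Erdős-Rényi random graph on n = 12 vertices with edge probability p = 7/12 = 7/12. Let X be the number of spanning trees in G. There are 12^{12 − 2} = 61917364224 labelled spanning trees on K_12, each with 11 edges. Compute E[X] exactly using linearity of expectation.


K_12 has 12^{12 − 2} = 61917364224 labelled spanning trees.
For each such spanning tree H, let X_H = 1 if all 11 edges of H are present in G. Then P[X_H = 1] = p^{11} = (7/12)^{11} = 1977326743/743008370688.
By linearity of expectation: E[X] = Σ_H E[X_H] = 61917364224 · p^{11} = 61917364224 · 1977326743/743008370688 = 1977326743/12.
Numerically: E[X] ≈ 1.6478e+08.

E[X] = 61917364224 · (7/12)^{11} = 1977326743/12 ≈ 1.6478e+08.


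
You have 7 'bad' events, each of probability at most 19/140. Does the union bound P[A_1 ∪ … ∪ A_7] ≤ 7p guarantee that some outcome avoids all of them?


Union bound: P[∪_{i=1}^{7} A_i] ≤ Σ_i P[A_i] ≤ 7·p = 7·(19/140) = 19/20.
Numerically: 19/20 ≈ 0.9500.
Is 19/20 < 1? YES.
Since P[∪ A_i] ≤ 19/20 < 1, the complement has P[∩ A_i^c] ≥ 1 − 19/20 = 1/20 > 0, so some outcome avoids every A_i.

7·p = 19/20 ≈ 0.9500; existence CERTIFIED by the union bound.


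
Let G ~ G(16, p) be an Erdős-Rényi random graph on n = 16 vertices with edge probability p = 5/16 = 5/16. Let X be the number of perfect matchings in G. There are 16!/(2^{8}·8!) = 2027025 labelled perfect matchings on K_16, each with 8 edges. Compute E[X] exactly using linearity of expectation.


K_16 has 16!/(2^{8}·8!) = 2027025 labelled perfect matchings.
For each such perfect matching H, let X_H = 1 if all 8 edges of H are present in G. Then P[X_H = 1] = p^{8} = (5/16)^{8} = 390625/4294967296.
By linearity: E[X] = Σ_H E[X_H] = 2027025 · p^{8} = 2027025 · 390625/4294967296 = 791806640625/4294967296.
Numerically: E[X] ≈ 184.357.

E[X] = 2027025 · (5/16)^{8} = 791806640625/4294967296 ≈ 184.357.


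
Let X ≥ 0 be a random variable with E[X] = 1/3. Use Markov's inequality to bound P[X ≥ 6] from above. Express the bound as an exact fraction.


μ = E[X] = 1/3, a = 6.
Markov: P[X ≥ 6] ≤ μ/a = (1/3)/6 = 1/18.
Numerically: ≈ 0.055556.
(Since a = 6 > μ = 0.333333, the bound 1/18 is < 1 and informative.)

P[X ≥ 6] ≤ 1/18 ≈ 0.055556.


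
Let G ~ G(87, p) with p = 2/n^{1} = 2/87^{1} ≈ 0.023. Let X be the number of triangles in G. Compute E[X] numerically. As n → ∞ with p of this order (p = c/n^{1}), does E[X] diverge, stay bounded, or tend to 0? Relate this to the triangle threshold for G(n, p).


Number of potential triangles: C(87, 3) = 105995.
Each occurs with probability p³ ≈ (0.023)³ ≈ 1.21488e-05.
By linearity: E[X] = C(87, 3)·p³ ≈ 105995 · 1.21488e-05 ≈ 1.288.
Here α = 1, so p = 2/n is exactly at the triangle threshold p ~ 1/n. Asymptotically E[X] → c³/6 = 2³/6 = 4/3 ≈ 1.333, a bounded constant. In this regime the triangle count is asymptotically Poisson(c³/6).

E[X] ≈ 1.288; in regime p = Θ(1/n^{1}) E[X] stays bounded (at the triangle threshold p ~ 1/n).


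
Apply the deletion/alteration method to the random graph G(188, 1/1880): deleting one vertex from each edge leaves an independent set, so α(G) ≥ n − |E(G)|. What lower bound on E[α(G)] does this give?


E[|E(G)|] = C(188, 2)·p = 17578 · (1/1880) = 187/20.
E[α(G)] ≥ n − E[|E(G)|] = 188 − 187/20 = 3573/20.
Numerically: ≈ 178.6500.
(This is only a lower bound; the true E[α(G)] may be larger.)

E[α(G)] ≥ 3573/20 ≈ 178.6500.


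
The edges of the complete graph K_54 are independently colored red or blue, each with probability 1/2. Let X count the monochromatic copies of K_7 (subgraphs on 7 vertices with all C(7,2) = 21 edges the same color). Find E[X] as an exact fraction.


Let X = Σ_S X_S over the C(54, 7) = 177100560 subsets S of size 7, where X_S = 1 if the K_7 on S is monochromatic.
For a fixed S, the K_7 on S has C(7, 2) = 21 edges. P[all 21 edges red] = (1/2)^21, and likewise for blue, so P[monochromatic] = 2·(1/2)^21 = 2^{1 − 21} = 1/1048576.
By linearity of expectation: E[X] = C(54, 7) · 2^{1 − 21} = 177100560 · 1/1048576 = 11068785/65536.
Numerically: E[X] ≈ 168.89626.

E[X] = C(54,7)·2^(1−C(7,2)) = 11068785/65536 ≈ 168.89626.


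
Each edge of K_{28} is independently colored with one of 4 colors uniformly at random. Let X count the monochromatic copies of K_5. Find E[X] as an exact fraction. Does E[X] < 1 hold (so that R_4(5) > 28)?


E[X] = C(28, 5) · 4^{1 − 10} = 98280 · 4^{−9} = 98280/262144.
As a reduced fraction: E[X] = 12285/32768 ≈ 0.37491.
Is E[X] < 1? YES.
Since E[X] < 1, there exists a 4-coloring of K_{28} with no monochromatic K_5; hence R_4(5) > 28.

E[X] = 12285/32768 ≈ 0.37491; E[X] < 1, so R_4(5) > 28.


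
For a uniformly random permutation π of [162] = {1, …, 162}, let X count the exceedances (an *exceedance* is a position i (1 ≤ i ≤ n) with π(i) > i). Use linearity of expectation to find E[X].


Write X = Σ_{i=1}^{162} X_i, where X_i = 1_{π(i) > i}.
For each fixed i, π(i) is uniform over {1, …, 162} (marginal of a uniform permutation), so P[π(i) > i] = (n − i)/n. Summing: Σ_{i=1}^{162} (n − i)/n = (0 + 1 + … + 161)/162 = 162(162 − 1)/(2·162) = (162 − 1)/2.
Hence E[X] = Σ_{i=1}^{162} (162 − i)/162 = 161/2 ≈ 80.5000.

E[X] = 161/2 = 80.5000.
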